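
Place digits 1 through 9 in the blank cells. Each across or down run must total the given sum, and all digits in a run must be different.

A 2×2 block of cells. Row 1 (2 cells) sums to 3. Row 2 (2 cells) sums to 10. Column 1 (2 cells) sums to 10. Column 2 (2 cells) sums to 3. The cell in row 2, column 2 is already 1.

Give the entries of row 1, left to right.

1, 2

3 in 2 cells must be {1,2}.
(1,2) = 3 − 1 = 2 completes the 3 down.
(2,1) = 10 − 1 = 9 completes the 10 across.
(1,1) = 3 − 2 = 1 completes the 3 across.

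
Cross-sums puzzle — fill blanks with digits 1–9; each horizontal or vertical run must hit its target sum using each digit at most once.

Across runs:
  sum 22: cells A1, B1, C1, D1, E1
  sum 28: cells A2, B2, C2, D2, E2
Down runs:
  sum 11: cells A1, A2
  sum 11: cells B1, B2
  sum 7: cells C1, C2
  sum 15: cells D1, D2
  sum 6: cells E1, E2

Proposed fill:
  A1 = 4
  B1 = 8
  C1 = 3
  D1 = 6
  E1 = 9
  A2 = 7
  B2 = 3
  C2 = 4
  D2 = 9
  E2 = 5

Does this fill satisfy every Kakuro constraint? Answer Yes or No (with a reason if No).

No — the down run E1–E2 sums to 14, not 6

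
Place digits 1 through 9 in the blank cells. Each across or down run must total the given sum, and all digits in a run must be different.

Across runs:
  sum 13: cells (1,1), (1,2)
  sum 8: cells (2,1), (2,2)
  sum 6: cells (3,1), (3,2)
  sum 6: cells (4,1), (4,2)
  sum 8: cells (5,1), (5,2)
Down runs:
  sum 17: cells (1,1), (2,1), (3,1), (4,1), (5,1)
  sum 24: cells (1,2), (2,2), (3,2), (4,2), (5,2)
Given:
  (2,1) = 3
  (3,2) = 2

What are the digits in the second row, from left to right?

(2,2) = 8 − 3 = 5 completes the 8 across.
(3,1) = 6 − 2 = 4 completes the 6 across.
(1,1) = 7: the only remaining digit allowed by both the 13 across and the 17 down.
(1,2) = 13 − 7 = 6 completes the 13 across.
Given what's placed, (4,2) must be 4 to fit the 6 across and 24 down.
(5,2) = 24 − 17 = 7 completes the 24 down.
(4,1) = 6 − 4 = 2 completes the 6 across.
(5,1) = 8 − 7 = 1 completes the 8 across.

3 5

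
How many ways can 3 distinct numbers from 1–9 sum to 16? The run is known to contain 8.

3

3 distinct digits from 1–9 sum between 6 and 24.
Keeping only sets containing 8.
Enumerating: {1,7,8}, {2,6,8}, {3,5,8}.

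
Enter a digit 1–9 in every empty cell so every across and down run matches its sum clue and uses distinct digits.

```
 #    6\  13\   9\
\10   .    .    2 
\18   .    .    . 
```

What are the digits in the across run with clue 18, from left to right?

R2C3 = 9 − 2 = 7 completes the 9 down.
No cell is forced outright now. R1C1 can only be 1 or 5 (the digits allowed by both its 10 across and its 6 down). If R1C1 = 5: then R1C2 would have to be in {3} for the 10 across but in {4,5,6,7,8,9} for the 13 down — contradiction. So R1C1 = 1.
R1C2 = 10 − 3 = 7 completes the 10 across.
R2C1 = 6 − 1 = 5 completes the 6 down.
R2C2 = 18 − 12 = 6 completes the 18 across.

5, 6, 7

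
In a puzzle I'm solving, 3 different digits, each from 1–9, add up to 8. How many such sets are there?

3 distinct digits from 1–9 sum between 6 and 24.
Enumerating: {1,2,5}, {1,3,4}.

2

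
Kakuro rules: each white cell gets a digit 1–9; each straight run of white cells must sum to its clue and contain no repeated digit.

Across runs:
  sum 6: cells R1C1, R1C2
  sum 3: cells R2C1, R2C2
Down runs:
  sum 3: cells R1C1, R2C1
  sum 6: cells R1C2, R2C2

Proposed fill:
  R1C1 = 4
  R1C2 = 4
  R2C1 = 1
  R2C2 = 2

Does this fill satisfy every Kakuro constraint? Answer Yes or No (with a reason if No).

No — the across run R1C1–R1C2 sums to 8, not 6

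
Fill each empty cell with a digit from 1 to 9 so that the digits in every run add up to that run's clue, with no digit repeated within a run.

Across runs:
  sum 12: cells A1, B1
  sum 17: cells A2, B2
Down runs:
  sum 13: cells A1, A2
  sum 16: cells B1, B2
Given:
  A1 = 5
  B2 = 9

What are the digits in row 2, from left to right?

8 9

17 in 2 cells must be {8,9}; 16 in 2 cells must be {7,9}.
B1 = 12 − 5 = 7 completes the 12 across.
A2 = 17 − 9 = 8 completes the 17 across.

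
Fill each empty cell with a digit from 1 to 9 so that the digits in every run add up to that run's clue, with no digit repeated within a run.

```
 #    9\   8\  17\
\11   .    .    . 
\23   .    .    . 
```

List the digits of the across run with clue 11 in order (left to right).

23 in 3 cells must be {6,8,9}; 17 in 2 cells must be {8,9}.
The 11 across and the 17 down share only 8, so R1C3 = 8.
The 23 across and the 8 down share only 6, so R2C2 = 6.
R2C3 = 17 − 8 = 9 completes the 17 down.
R1C2 = 8 − 6 = 2 completes the 8 down.
R2C1 = 23 − 15 = 8 completes the 23 across.
R1C1 = 11 − 10 = 1 completes the 11 across.

1, 2, 8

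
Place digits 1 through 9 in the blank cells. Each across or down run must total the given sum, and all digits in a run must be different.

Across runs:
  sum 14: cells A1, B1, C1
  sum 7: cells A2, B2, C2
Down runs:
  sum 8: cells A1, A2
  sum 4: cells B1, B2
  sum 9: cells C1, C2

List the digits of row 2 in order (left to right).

7 in 3 cells must be {1,2,4}; 4 in 2 cells must be {1,3}.
The 7 across and the 4 down share only 1, so B2 = 1.
B1 = 4 − 1 = 3 completes the 4 down.
Given what's placed, A2 must be 2 to fit the 7 across and 8 down.
C2 = 7 − 3 = 4 completes the 7 across.
A1 = 8 − 2 = 6 completes the 8 down.
C1 = 14 − 9 = 5 completes the 14 across.

2 1 4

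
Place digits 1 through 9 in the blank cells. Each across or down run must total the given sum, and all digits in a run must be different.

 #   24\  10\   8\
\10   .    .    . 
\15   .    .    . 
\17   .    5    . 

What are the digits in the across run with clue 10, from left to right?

24 in 3 cells must be {7,8,9}.
Only 7 fits R1C1 under both its across sum 10 and down sum 24.
No cell is forced outright now. R1C2 can only be 1 or 2 (the digits allowed by both its 10 across and its 10 down). If R1C2 = 1: that forces R1C3 = 2, R2C2 = 4, R2C3 = 5, after which R3C3 would have to be in {3,4,8,9} for the 17 across but in {1} for the 8 down — contradiction. So R1C2 = 2.
R1C3 = 10 − 9 = 1 completes the 10 across.

7 2 1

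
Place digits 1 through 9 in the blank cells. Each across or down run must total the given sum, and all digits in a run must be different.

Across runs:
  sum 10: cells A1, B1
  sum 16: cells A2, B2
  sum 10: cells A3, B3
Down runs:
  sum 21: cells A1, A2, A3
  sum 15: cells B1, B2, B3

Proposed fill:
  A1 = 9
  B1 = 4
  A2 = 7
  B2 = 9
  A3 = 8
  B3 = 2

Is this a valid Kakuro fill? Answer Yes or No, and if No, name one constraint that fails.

No — the down run A1–A3 sums to 24, not 21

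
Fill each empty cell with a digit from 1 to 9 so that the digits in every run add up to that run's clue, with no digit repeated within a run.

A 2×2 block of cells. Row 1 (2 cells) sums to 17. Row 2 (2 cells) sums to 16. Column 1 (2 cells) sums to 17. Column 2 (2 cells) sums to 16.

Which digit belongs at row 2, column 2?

17 in 2 cells must be {8,9}; 16 in 2 cells must be {7,9}.
The 17 across and the 16 down share only 9, so (1,2) = 9.
The 16 across and the 17 down share only 9, so (2,1) = 9.
(2,2) = 16 − 9 = 7 completes the 16 across.
(1,1) = 17 − 9 = 8 completes the 17 across.

7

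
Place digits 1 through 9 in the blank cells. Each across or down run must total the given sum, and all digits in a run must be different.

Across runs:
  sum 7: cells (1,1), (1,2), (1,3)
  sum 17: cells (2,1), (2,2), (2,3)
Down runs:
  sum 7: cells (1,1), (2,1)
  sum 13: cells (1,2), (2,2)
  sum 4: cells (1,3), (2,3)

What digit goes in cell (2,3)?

3

7 in 3 cells must be {1,2,4}; 4 in 2 cells must be {1,3}.
The 7 across and the 13 down share only 4, so (1,2) = 4.
Given what's placed, (1,3) must be 1 to fit the 7 across and 4 down.
(2,2) = 13 − 4 = 9 completes the 13 down.
(2,3) = 4 − 1 = 3 completes the 4 down.
(1,1) = 7 − 5 = 2 completes the 7 across.
(2,1) = 17 − 12 = 5 completes the 17 across.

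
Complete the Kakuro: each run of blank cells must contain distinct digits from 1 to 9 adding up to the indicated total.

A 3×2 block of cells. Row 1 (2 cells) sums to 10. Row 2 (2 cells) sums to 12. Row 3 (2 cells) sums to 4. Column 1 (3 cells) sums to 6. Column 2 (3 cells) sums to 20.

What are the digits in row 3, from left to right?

1, 3

4 in 2 cells must be {1,3}; 6 in 3 cells must be {1,2,3}.
The 12 across and the 6 down share only 3, so (2,1) = 3.
(2,2) = 12 − 3 = 9 completes the 12 across.
Given what's placed, (3,1) must be 1 to fit the 4 across and 6 down.
(3,2) = 4 − 1 = 3 completes the 4 across.
(1,1) = 6 − 4 = 2 completes the 6 down.
(1,2) = 10 − 2 = 8 completes the 10 across.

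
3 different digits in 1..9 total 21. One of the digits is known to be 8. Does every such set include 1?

No

Counterexample: {4,8,9} sums to 21 under that restriction without using 1.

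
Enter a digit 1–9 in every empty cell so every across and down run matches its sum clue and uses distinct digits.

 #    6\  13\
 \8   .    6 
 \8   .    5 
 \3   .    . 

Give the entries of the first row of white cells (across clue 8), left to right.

3 in 2 cells must be {1,2}; 6 in 3 cells must be {1,2,3}.
R1C1 = 8 − 6 = 2 completes the 8 across.
R2C1 = 8 − 5 = 3 completes the 8 across.
R3C1 = 6 − 5 = 1 completes the 6 down.
R3C2 = 3 − 1 = 2 completes the 3 across.

2 6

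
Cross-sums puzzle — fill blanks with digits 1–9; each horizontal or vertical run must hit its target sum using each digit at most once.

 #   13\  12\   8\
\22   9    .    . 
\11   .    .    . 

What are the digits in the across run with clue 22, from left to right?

9, 7, 6

R2C1 = 13 − 9 = 4 completes the 13 down.
Given what's placed, R2C2 must be 5 to fit the 11 across and 12 down.
R2C3 = 11 − 9 = 2 completes the 11 across.
R1C2 = 12 − 5 = 7 completes the 12 down.
R1C3 = 22 − 16 = 6 completes the 22 across.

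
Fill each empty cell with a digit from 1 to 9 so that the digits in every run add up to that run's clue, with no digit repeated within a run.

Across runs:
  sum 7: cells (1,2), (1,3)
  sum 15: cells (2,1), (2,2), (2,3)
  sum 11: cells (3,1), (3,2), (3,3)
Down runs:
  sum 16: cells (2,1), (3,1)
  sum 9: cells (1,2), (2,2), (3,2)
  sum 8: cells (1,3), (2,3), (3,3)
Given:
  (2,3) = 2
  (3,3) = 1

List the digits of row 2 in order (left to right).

9 4 2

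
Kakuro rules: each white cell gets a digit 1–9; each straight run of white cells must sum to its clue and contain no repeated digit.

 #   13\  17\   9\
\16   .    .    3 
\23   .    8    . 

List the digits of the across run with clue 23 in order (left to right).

9 8 6

23 in 3 cells must be {6,8,9}; 17 in 2 cells must be {8,9}.
R1C2 = 17 − 8 = 9 completes the 17 down.
R2C3 = 9 − 3 = 6 completes the 9 down.
R1C1 = 16 − 12 = 4 completes the 16 across.
R2C1 = 23 − 14 = 9 completes the 23 across.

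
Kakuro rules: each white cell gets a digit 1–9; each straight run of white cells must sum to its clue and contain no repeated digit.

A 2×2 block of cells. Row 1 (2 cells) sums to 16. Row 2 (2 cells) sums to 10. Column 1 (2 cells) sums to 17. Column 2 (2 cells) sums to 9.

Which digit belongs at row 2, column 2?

16 in 2 cells must be {7,9}; 17 in 2 cells must be {8,9}.
The 16 across and the 17 down share only 9, so (1,1) = 9.
(1,2) = 16 − 9 = 7 completes the 16 across.
(2,1) = 17 − 9 = 8 completes the 17 down.
(2,2) = 10 − 8 = 2 completes the 10 across.

2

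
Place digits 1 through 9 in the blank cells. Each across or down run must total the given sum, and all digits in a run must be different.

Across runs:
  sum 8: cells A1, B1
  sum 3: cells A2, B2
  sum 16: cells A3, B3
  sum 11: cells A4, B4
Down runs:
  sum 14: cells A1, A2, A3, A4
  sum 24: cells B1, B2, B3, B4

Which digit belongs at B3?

9

3 in 2 cells must be {1,2}; 16 in 2 cells must be {7,9}.
Only 7 fits A3 under both its across sum 16 and down sum 14.
B3 = 16 − 7 = 9 completes the 16 across.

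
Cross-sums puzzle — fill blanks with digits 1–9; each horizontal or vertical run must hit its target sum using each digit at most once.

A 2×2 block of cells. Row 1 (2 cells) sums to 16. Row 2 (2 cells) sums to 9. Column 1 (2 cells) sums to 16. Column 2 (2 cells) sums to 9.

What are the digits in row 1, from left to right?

9 7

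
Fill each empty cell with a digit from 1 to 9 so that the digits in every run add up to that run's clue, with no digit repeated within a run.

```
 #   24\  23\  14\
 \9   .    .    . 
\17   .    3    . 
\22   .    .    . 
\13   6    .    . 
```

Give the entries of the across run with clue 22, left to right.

Nothing is forced directly, so branch on R4C2, whose candidates are 4 or 5. If R4C2 = 4: then R1C2 would have to be in {1,2,3,4,5,6} for the 9 across but in {7,9} for the 23 down — contradiction. So R4C2 = 5.
Given what's placed, R1C2 must be 6 to fit the 9 across and 23 down.
R3C2 = 23 − 14 = 9 completes the 23 down.
R4C3 = 13 − 11 = 2 completes the 13 across.
R1C3 = 1: the only remaining digit allowed by both the 9 across and the 14 down.
R1C1 = 9 − 7 = 2 completes the 9 across.
Given what's placed, R2C1 must be 9 to fit the 17 across and 24 down.
R2C3 = 17 − 12 = 5 completes the 17 across.
R3C1 = 24 − 17 = 7 completes the 24 down.
R3C3 = 22 − 16 = 6 completes the 22 across.

7 9 6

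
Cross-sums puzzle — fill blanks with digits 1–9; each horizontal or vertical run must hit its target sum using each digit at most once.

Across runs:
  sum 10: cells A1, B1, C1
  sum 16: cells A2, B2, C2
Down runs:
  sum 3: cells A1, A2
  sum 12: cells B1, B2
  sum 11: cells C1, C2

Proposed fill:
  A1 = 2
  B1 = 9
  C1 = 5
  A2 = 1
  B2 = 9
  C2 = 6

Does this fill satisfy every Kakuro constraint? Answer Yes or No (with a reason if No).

No — the down run B1–B2 sums to 18, not 12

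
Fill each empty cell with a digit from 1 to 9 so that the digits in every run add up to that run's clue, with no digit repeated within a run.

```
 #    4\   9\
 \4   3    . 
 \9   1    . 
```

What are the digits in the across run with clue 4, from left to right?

3 1

4 in 2 cells must be {1,3}.
R1C2 = 4 − 3 = 1 completes the 4 across.
R2C2 = 9 − 1 = 8 completes the 9 across.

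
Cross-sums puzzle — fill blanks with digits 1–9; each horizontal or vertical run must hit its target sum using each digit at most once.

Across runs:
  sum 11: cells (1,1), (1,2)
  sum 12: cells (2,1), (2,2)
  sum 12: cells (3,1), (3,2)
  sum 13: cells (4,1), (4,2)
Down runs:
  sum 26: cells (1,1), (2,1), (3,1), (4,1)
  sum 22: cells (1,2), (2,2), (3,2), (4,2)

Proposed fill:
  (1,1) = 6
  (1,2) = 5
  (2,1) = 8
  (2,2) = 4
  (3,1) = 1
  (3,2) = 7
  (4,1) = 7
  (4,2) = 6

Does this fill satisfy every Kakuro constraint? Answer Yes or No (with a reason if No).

No — the down run (1,1)–(4,1) sums to 22, not 26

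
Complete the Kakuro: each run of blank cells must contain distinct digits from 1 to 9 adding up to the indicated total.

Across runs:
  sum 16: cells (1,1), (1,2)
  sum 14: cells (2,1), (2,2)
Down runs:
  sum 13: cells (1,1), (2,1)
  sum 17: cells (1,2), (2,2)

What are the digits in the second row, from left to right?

16 in 2 cells must be {7,9}; 17 in 2 cells must be {8,9}.
The 16 across and the 17 down share only 9, so (1,2) = 9.
(2,2) = 17 − 9 = 8 completes the 17 down.
(1,1) = 16 − 9 = 7 completes the 16 across.
(2,1) = 14 − 8 = 6 completes the 14 across.

6, 8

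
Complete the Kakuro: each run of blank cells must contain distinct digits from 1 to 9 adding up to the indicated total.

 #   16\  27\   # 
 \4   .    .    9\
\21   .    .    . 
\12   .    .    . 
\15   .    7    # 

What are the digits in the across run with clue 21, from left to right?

4 9 8

4 in 2 cells must be {1,3}.
Given what's placed, R1C2 must be 3 to fit the 4 across and 27 down.
R4C1 = 15 − 7 = 8 completes the 15 across.
R1C1 = 4 − 3 = 1 completes the 4 across.
Nothing is forced directly, so branch on R2C2, whose candidates are 8 or 9. If R2C2 = 8: that forces R2C1 = 4, after which R2C3 would have to be in {9} for the 21 across but in {1,2,3,4,5,6,7,8} for the 9 down — contradiction. So R2C2 = 9.
R3C2 = 27 − 19 = 8 completes the 27 down.
R3C1 = 3: the only remaining digit allowed by both the 12 across and the 16 down.
R3C3 = 12 − 11 = 1 completes the 12 across.
R2C1 = 16 − 12 = 4 completes the 16 down.
R2C3 = 21 − 13 = 8 completes the 21 across.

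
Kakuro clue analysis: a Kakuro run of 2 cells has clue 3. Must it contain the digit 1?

The only way to make 3 from 2 distinct digits is {1,2}, which contains 1.

Yes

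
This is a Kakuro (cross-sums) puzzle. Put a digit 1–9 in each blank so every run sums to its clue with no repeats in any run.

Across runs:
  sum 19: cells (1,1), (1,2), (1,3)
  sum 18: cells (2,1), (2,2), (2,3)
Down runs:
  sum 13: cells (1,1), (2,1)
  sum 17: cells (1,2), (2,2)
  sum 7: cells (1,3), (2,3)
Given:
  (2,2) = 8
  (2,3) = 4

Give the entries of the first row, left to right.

17 in 2 cells must be {8,9}.
(1,2) = 17 − 8 = 9 completes the 17 down.
(1,3) = 7 − 4 = 3 completes the 7 down.
(2,1) = 18 − 12 = 6 completes the 18 across.
(1,1) = 19 − 12 = 7 completes the 19 across.

7 9 3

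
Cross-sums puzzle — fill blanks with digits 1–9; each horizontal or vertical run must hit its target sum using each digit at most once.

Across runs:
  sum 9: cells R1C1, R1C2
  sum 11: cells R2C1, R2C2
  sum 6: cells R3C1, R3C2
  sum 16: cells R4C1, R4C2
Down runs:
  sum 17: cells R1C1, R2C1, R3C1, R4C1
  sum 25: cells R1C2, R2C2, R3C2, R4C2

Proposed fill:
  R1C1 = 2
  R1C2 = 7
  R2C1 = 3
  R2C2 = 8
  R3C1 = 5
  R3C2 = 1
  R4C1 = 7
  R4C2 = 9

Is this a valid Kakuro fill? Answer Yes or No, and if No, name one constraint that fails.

Across: 2+7=9; 3+8=11; 5+1=6; 7+9=16. Down: 2+3+5+7=17; 7+8+1+9=25. No digit repeats within any run.

Yes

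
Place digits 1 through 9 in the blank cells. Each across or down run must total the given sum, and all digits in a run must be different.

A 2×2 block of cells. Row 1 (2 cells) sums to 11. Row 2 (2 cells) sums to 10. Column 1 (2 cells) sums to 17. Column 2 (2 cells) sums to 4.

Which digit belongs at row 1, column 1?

8

17 in 2 cells must be {8,9}; 4 in 2 cells must be {1,3}.
The 11 across and the 4 down share only 3, so (1,2) = 3.
(2,2) = 4 − 3 = 1 completes the 4 down.
(1,1) = 11 − 3 = 8 completes the 11 across.
(2,1) = 10 − 1 = 9 completes the 10 across.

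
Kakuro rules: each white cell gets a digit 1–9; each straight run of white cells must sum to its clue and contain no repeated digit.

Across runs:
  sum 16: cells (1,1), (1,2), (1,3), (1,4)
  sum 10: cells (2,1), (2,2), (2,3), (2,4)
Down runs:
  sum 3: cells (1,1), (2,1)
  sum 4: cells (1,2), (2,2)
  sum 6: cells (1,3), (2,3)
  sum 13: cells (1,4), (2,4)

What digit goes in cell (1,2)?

10 in 4 cells must be {1,2,3,4}; 3 in 2 cells must be {1,2}; 4 in 2 cells must be {1,3}.
Only 4 fits (2,4) under both its across sum 10 and down sum 13.
(1,4) = 13 − 4 = 9 completes the 13 down.
Given what's placed, (1,2) must be 1 to fit the 16 across and 4 down.

1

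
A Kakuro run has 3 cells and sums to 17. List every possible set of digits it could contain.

{1,7,9}; {2,6,9}; {2,7,8}; {3,5,9}; {3,6,8}; {4,5,8}; {4,6,7}

3 distinct digits from 1–9 sum between 6 and 24.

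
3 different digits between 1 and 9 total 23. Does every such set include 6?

The only way to make 23 from 3 distinct digits is {6,8,9}, which contains 6.

Yes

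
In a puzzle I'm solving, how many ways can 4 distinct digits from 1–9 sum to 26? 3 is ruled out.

4 distinct digits from 1–9 sum between 10 and 30.
Dropping sets that contain 3.
Enumerating: {2,7,8,9}, {4,5,8,9}, {4,6,7,9}, {5,6,7,8}.

4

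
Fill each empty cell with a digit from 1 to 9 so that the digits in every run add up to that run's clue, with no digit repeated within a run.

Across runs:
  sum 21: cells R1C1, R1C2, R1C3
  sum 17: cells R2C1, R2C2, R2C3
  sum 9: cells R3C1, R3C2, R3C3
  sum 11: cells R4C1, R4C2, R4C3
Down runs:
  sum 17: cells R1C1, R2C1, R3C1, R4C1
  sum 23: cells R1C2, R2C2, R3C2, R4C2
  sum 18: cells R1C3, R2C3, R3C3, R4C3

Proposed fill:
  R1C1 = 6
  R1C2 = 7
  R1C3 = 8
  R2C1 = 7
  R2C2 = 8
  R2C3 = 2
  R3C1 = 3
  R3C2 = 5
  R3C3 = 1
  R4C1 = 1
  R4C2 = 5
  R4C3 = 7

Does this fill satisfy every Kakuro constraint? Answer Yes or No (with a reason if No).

No — the across run R4C1–R4C3 sums to 13, not 11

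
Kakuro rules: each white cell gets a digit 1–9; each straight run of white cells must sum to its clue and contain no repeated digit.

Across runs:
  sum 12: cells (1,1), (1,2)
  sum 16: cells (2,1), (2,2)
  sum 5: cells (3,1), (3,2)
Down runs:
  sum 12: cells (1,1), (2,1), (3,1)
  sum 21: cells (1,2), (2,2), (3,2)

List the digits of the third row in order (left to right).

1 4

16 in 2 cells must be {7,9}.
The 5 across and the 21 down share only 4, so (3,2) = 4.
Given what's placed, (2,2) must be 9 to fit the 16 across and 21 down.
(3,1) = 5 − 4 = 1 completes the 5 across.
(1,2) = 21 − 13 = 8 completes the 21 down.
(2,1) = 16 − 9 = 7 completes the 16 across.
(1,1) = 12 − 8 = 4 completes the 12 across.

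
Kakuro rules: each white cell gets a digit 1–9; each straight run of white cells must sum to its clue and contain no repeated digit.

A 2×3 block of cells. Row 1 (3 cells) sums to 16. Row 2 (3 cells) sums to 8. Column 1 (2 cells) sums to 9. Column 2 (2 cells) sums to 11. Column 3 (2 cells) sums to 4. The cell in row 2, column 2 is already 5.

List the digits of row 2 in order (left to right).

4 in 2 cells must be {1,3}.
(1,2) = 11 − 5 = 6 completes the 11 down.
Given what's placed, (2,3) must be 1 to fit the 8 across and 4 down.
(1,3) = 4 − 1 = 3 completes the 4 down.
(2,1) = 8 − 6 = 2 completes the 8 across.
(1,1) = 16 − 9 = 7 completes the 16 across.

2 5 1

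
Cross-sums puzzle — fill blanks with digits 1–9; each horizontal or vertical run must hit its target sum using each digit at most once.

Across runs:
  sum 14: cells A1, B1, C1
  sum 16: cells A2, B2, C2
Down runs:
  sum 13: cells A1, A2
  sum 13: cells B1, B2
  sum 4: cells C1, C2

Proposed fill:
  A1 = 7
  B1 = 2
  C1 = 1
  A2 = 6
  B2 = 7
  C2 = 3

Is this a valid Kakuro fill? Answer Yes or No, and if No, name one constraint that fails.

No — the down run B1–B2 sums to 9, not 13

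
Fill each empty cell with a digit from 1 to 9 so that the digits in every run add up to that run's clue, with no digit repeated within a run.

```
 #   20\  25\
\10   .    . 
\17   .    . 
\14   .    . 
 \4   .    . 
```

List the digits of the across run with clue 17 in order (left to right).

8 9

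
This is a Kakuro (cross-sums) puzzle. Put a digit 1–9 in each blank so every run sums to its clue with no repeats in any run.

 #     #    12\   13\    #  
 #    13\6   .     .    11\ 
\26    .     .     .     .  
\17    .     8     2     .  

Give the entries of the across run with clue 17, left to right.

R1C2 = 1: the only remaining digit allowed by both the 6 across and the 12 down.
R1C3 = 6 − 1 = 5 completes the 6 across.
R2C2 = 12 − 9 = 3 completes the 12 down.
R2C3 = 13 − 7 = 6 completes the 13 down.
Nothing is forced directly, so branch on R3C1, whose candidates are 4 or 6. If R3C1 = 6: then R2C1 would have to be in {8,9} for the 26 across but in {7} for the 13 down — contradiction. So R3C1 = 4.
R2C1 = 13 − 4 = 9 completes the 13 down.
R2C4 = 26 − 18 = 8 completes the 26 across.
R3C4 = 17 − 14 = 3 completes the 17 across.

4 8 2 3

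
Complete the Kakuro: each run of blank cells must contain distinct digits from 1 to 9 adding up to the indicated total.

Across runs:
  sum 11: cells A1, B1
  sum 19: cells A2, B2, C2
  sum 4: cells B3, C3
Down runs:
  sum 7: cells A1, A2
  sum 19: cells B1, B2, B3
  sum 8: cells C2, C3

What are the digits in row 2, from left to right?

3, 9, 7

4 in 2 cells must be {1,3}.
The 4 across and the 19 down share only 3, so B3 = 3.
C3 = 4 − 3 = 1 completes the 4 across.
C2 = 8 − 1 = 7 completes the 8 down.
B2 = 9: the only remaining digit allowed by both the 19 across and the 19 down.
B1 = 19 − 12 = 7 completes the 19 down.
A2 = 19 − 16 = 3 completes the 19 across.
A1 = 11 − 7 = 4 completes the 11 across.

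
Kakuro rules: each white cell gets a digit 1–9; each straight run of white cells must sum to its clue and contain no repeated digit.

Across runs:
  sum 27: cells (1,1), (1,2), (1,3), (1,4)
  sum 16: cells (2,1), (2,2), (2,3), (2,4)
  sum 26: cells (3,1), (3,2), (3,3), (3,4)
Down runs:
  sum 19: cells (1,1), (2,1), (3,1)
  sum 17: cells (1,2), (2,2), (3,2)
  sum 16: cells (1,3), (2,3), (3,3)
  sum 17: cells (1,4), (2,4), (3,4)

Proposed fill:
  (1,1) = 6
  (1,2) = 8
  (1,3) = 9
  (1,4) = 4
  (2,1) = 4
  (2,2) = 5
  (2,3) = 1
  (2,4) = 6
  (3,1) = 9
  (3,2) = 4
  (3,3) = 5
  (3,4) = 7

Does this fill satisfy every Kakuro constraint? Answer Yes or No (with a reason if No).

No — the down run (1,3)–(3,3) sums to 15, not 16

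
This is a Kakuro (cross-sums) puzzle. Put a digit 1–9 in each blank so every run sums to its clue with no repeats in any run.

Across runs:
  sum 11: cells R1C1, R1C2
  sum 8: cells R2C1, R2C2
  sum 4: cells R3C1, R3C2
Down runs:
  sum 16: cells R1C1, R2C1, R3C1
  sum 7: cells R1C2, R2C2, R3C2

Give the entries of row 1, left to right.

7 4

4 in 2 cells must be {1,3}; 7 in 3 cells must be {1,2,4}.
The 4 across and the 7 down share only 1, so R3C2 = 1.
Given what's placed, R2C2 must be 2 to fit the 8 across and 7 down.
R3C1 = 4 − 1 = 3 completes the 4 across.
R1C2 = 7 − 3 = 4 completes the 7 down.
R2C1 = 8 − 2 = 6 completes the 8 across.
R1C1 = 11 − 4 = 7 completes the 11 across.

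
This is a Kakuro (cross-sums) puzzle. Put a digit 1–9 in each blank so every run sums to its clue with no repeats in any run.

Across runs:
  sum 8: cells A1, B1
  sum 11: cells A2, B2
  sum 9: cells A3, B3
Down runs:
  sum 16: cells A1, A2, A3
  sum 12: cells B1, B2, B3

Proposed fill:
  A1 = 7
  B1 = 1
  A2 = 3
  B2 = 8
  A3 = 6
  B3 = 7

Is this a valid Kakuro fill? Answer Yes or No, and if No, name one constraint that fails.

No — the across run A3–B3 sums to 13, not 9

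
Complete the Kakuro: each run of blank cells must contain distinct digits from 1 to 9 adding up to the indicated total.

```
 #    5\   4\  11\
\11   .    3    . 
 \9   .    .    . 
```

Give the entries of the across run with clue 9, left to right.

3, 1, 5

4 in 2 cells must be {1,3}.
R2C2 = 4 − 3 = 1 completes the 4 down.
No cell is forced outright now. R2C1 can only be 2 or 3 (the digits allowed by both its 9 across and its 5 down). If R2C1 = 2: then R1C1 would have to be in {1,2,6,7} for the 11 across but in {3} for the 5 down — contradiction. So R2C1 = 3.
R1C1 = 5 − 3 = 2 completes the 5 down.
R1C3 = 11 − 5 = 6 completes the 11 across.
R2C3 = 9 − 4 = 5 completes the 9 across.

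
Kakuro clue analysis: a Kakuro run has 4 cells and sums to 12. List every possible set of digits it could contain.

{1,2,3,6}; {1,2,4,5}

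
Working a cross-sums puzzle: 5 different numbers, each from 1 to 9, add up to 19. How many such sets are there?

5

5 distinct digits from 1–9 sum between 15 and 35.
Enumerating: {1,2,3,4,9}, {1,2,3,5,8}, {1,2,3,6,7}, {1,2,4,5,7}, {1,3,4,5,6}.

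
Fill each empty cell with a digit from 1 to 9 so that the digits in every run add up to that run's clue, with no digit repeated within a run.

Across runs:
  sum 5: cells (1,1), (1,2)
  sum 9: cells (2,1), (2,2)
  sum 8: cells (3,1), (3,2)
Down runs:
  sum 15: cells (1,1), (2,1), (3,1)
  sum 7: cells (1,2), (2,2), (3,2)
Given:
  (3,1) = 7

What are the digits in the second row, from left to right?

5 4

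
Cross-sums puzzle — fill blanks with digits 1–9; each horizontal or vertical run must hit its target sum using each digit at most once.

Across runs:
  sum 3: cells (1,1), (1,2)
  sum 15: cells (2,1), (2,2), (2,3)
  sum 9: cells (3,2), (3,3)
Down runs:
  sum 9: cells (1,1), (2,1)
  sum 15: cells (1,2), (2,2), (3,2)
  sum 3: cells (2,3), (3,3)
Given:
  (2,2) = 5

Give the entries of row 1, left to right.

3 in 2 cells must be {1,2}.
No cell is forced outright now. (2,3) can only be 1 or 2 (the digits allowed by both its 15 across and its 3 down). If (2,3) = 1: then (2,1) would have to be in {9} for the 15 across but in {1,2,3,4,5,6,7,8} for the 9 down — contradiction. So (2,3) = 2.
(2,1) = 15 − 7 = 8 completes the 15 across.
(3,3) = 3 − 2 = 1 completes the 3 down.
(1,1) = 9 − 8 = 1 completes the 9 down.
(1,2) = 3 − 1 = 2 completes the 3 across.
(3,2) = 9 − 1 = 8 completes the 9 across.

1, 2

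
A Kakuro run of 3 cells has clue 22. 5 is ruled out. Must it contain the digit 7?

The only way to make 22 from 3 distinct digits under that restriction is {6,7,9}, which contains 7.

Yes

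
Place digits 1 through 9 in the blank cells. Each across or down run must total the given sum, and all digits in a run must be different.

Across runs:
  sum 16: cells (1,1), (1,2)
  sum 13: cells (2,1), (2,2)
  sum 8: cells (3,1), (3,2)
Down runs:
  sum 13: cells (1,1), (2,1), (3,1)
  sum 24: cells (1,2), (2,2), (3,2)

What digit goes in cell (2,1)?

5

16 in 2 cells must be {7,9}; 24 in 3 cells must be {7,8,9}.
The 8 across and the 24 down share only 7, so (3,2) = 7.
Given what's placed, (1,2) must be 9 to fit the 16 across and 24 down.
(2,2) = 24 − 16 = 8 completes the 24 down.
(3,1) = 8 − 7 = 1 completes the 8 across.
(1,1) = 16 − 9 = 7 completes the 16 across.
(2,1) = 13 − 8 = 5 completes the 13 across.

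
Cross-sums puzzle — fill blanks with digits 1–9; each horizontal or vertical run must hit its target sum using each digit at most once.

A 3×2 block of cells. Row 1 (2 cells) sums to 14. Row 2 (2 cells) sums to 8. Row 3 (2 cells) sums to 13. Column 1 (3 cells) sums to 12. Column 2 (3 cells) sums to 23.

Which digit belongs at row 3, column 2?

23 in 3 cells must be {6,8,9}.
The 8 across and the 23 down share only 6, so (2,2) = 6.
(2,1) = 8 − 6 = 2 completes the 8 across.
Nothing is forced directly, so branch on (1,1), whose candidates are 6 or 9. If (1,1) = 9: then (1,2) would have to be in {5} for the 14 across but in {8,9} for the 23 down — contradiction. So (1,1) = 6.
(1,2) = 14 − 6 = 8 completes the 14 across.
(3,1) = 12 − 8 = 4 completes the 12 down.
(3,2) = 13 − 4 = 9 completes the 13 across.

9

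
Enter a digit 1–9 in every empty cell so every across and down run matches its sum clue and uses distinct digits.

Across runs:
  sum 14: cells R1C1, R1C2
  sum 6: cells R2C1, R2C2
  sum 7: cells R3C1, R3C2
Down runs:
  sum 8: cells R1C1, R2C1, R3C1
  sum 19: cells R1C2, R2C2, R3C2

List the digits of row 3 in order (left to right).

1 6

The 14 across and the 8 down share only 5, so R1C1 = 5.
R1C2 = 14 − 5 = 9 completes the 14 across.
Nothing is forced directly, so branch on R2C1, whose candidates are 1 or 2. If R2C1 = 1: then R2C2 would have to be in {5} for the 6 across but in {2,3,4,6,7,8} for the 19 down — contradiction. So R2C1 = 2.
R2C2 = 6 − 2 = 4 completes the 6 across.
R3C1 = 8 − 7 = 1 completes the 8 down.
R3C2 = 7 − 1 = 6 completes the 7 across.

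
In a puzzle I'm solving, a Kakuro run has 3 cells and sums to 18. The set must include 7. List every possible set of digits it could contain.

{2,7,9}; {3,7,8}; {5,6,7}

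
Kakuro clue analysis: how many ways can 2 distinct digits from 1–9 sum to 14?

2 distinct digits from 1–9 sum between 3 and 17.
Enumerating: {5,9}, {6,8}.

2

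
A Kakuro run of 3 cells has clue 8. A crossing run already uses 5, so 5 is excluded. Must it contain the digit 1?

The only way to make 8 from 3 distinct digits under that restriction is {1,3,4}, which contains 1.

Yes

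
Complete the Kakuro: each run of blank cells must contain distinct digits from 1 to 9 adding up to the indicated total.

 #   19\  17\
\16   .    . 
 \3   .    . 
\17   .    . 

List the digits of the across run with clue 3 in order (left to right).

16 in 2 cells must be {7,9}; 3 in 2 cells must be {1,2}; 17 in 2 cells must be {8,9}.
The 3 across and the 19 down share only 2, so R2C1 = 2.
R2C2 = 3 − 2 = 1 completes the 3 across.
Given what's placed, R3C2 must be 9 to fit the 17 across and 17 down.
R1C1 = 9: the only remaining digit allowed by both the 16 across and the 19 down.
R1C2 = 16 − 9 = 7 completes the 16 across.
R3C1 = 17 − 9 = 8 completes the 17 across.

2 1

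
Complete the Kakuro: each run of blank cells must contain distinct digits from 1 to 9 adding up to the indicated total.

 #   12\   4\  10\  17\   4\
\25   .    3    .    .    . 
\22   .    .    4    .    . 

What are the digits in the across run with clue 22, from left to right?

5, 1, 4, 9, 3

4 in 2 cells must be {1,3}; 17 in 2 cells must be {8,9}.
R1C3 = 10 − 4 = 6 completes the 10 down.
R1C5 = 1: the only remaining digit allowed by both the 25 across and the 4 down.
R2C2 = 4 − 3 = 1 completes the 4 down.
R2C5 = 4 − 1 = 3 completes the 4 down.
Given what's placed, R1C4 must be 8 to fit the 25 across and 17 down.
R2C4 = 17 − 8 = 9 completes the 17 down.
R1C1 = 25 − 18 = 7 completes the 25 across.
R2C1 = 22 − 17 = 5 completes the 22 across.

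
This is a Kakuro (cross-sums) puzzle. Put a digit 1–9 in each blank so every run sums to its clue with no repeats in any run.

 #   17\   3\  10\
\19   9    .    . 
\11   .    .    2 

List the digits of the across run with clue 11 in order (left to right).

8 1 2

17 in 2 cells must be {8,9}; 3 in 2 cells must be {1,2}.
R1C2 = 2: the only remaining digit allowed by both the 19 across and the 3 down.
R1C3 = 19 − 11 = 8 completes the 19 across.
R2C1 = 17 − 9 = 8 completes the 17 down.
R2C2 = 11 − 10 = 1 completes the 11 across.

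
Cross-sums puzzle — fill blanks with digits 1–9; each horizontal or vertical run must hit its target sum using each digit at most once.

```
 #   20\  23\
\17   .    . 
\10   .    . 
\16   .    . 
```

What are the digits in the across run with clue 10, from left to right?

4 6

17 in 2 cells must be {8,9}; 16 in 2 cells must be {7,9}; 23 in 3 cells must be {6,8,9}.
The 16 across and the 23 down share only 9, so R3C2 = 9.
Given what's placed, R1C2 must be 8 to fit the 17 across and 23 down.
R2C2 = 23 − 17 = 6 completes the 23 down.
R3C1 = 16 − 9 = 7 completes the 16 across.
R1C1 = 17 − 8 = 9 completes the 17 across.
R2C1 = 10 − 6 = 4 completes the 10 across.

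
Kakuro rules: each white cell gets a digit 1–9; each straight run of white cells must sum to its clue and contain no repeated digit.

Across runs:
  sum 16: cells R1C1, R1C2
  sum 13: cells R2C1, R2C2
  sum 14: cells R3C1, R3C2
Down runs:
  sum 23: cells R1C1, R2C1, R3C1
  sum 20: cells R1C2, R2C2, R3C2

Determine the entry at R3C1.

16 in 2 cells must be {7,9}; 23 in 3 cells must be {6,8,9}.
The 16 across and the 23 down share only 9, so R1C1 = 9.
R1C2 = 16 − 9 = 7 completes the 16 across.
Nothing is forced directly, so branch on R2C1, whose candidates are 6 or 8. If R2C1 = 6: then R2C2 would have to be in {7} for the 13 across but in {4,5,8,9} for the 20 down — contradiction. So R2C1 = 8.
R2C2 = 13 − 8 = 5 completes the 13 across.
R3C1 = 23 − 17 = 6 completes the 23 down.
R3C2 = 14 − 6 = 8 completes the 14 across.

6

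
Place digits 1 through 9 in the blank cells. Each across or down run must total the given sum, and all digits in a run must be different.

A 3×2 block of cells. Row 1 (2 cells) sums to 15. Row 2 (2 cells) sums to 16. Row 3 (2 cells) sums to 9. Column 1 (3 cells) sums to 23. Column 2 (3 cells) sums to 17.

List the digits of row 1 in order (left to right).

16 in 2 cells must be {7,9}; 23 in 3 cells must be {6,8,9}.
The 16 across and the 23 down share only 9, so (2,1) = 9.
(2,2) = 16 − 9 = 7 completes the 16 across.
Nothing is forced directly, so branch on (1,1), whose candidates are 6 or 8. If (1,1) = 8: then (1,2) would have to be in {7} for the 15 across but in {1,2,4,6,8,9} for the 17 down — contradiction. So (1,1) = 6.
(1,2) = 15 − 6 = 9 completes the 15 across.
(3,1) = 23 − 15 = 8 completes the 23 down.
(3,2) = 9 − 8 = 1 completes the 9 across.

6, 9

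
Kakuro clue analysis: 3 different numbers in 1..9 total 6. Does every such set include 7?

No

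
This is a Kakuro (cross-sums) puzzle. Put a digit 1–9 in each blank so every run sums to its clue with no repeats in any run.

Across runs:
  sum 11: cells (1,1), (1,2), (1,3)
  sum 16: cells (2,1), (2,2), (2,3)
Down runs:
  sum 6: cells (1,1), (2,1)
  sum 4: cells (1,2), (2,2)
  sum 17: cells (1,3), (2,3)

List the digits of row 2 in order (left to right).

4 in 2 cells must be {1,3}; 17 in 2 cells must be {8,9}.
The 11 across and the 17 down share only 8, so (1,3) = 8.
(2,3) = 17 − 8 = 9 completes the 17 down.
Given what's placed, (1,2) must be 1 to fit the 11 across and 4 down.
(2,2) = 4 − 1 = 3 completes the 4 down.
(1,1) = 11 − 9 = 2 completes the 11 across.
(2,1) = 16 − 12 = 4 completes the 16 across.

4 3 9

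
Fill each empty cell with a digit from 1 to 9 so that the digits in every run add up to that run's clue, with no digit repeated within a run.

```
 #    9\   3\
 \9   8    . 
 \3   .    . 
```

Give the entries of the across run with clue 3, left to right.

1, 2

3 in 2 cells must be {1,2}.
R1C2 = 9 − 8 = 1 completes the 9 across.
R2C1 = 9 − 8 = 1 completes the 9 down.
R2C2 = 3 − 1 = 2 completes the 3 across.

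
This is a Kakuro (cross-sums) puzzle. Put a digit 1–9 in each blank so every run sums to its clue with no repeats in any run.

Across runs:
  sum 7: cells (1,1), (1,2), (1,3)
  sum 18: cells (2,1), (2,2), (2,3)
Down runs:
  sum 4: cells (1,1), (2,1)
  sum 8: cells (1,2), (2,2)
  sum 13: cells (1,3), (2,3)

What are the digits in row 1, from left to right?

7 in 3 cells must be {1,2,4}; 4 in 2 cells must be {1,3}.
The 7 across and the 4 down share only 1, so (1,1) = 1.
Given what's placed, (1,2) must be 2 to fit the 7 across and 8 down.
(1,3) = 7 − 3 = 4 completes the 7 across.
(2,1) = 4 − 1 = 3 completes the 4 down.
(2,2) = 8 − 2 = 6 completes the 8 down.
(2,3) = 18 − 9 = 9 completes the 18 across.

1 2 4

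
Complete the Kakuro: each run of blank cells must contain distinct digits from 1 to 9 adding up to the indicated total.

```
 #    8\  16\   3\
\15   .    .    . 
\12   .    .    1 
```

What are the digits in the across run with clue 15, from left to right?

16 in 2 cells must be {7,9}; 3 in 2 cells must be {1,2}.
R1C3 = 3 − 1 = 2 completes the 3 down.
Nothing is forced directly, so branch on R1C2, whose candidates are 7 or 9. If R1C2 = 9: then R1C1 would have to be in {4} for the 15 across but in {1,2,3,5,6,7} for the 8 down — contradiction. So R1C2 = 7.
R1C1 = 15 − 9 = 6 completes the 15 across.
R2C1 = 8 − 6 = 2 completes the 8 down.
R2C2 = 12 − 3 = 9 completes the 12 across.

6 7 2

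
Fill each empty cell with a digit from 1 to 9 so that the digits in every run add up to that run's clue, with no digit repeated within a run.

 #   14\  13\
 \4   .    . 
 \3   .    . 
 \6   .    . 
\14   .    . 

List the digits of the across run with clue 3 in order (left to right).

1 2

4 in 2 cells must be {1,3}; 3 in 2 cells must be {1,2}.
Nothing is forced directly, so branch on R4C2, whose candidates are 5 or 6. If R4C2 = 5: that forces R2C2 = 1, R3C2 = 4, after which R4C1 would have to be in {9} for the 14 across but in {1,2,3,4,5,6,7,8} for the 14 down — contradiction. So R4C2 = 6.
Given what's placed, R1C2 must be 1 to fit the 4 across and 13 down.
R2C2 = 2: the only remaining digit allowed by both the 3 across and the 13 down.
R3C2 = 13 − 9 = 4 completes the 13 down.
R4C1 = 14 − 6 = 8 completes the 14 across.
R1C1 = 4 − 1 = 3 completes the 4 across.
R2C1 = 3 − 2 = 1 completes the 3 across.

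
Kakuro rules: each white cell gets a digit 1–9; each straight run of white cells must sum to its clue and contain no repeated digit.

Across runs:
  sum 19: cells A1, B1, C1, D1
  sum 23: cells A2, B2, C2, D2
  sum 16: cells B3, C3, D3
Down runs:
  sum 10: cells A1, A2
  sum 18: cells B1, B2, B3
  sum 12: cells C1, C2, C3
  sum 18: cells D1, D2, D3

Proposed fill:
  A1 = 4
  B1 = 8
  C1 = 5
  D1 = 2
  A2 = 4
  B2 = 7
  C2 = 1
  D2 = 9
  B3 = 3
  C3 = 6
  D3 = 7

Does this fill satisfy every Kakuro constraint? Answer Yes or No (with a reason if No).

No — the down run A1–A2 sums to 8, not 10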